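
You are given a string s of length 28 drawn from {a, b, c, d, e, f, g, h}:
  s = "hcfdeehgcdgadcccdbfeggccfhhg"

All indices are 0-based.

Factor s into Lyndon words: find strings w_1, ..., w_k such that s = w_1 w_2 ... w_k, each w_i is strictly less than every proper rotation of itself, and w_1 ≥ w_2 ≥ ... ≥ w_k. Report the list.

["h", "cfdeehg", "cdg", "adcccdbfeggccfhhg"]

emit factor 1: 'h' (i=0, period=1)
emit factor 2: 'cfdeehg' (i=1, period=7)
emit factor 3: 'cdg' (i=8, period=3)
emit factor 4: 'adcccdbfeggccfhhg' (i=11, period=17)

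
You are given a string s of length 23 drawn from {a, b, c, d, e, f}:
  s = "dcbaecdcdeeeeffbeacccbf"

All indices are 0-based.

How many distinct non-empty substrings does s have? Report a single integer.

252

sorted suffixes:
  #0 SA[0]=17  'acccbf'
  #1 SA[1]=3  'aecdcdeeeeffbeacccbf'
  #2 SA[2]=2  'baecdcdeeeeffbeacccbf'
  #3 SA[3]=15  'beacccbf'
  #4 SA[4]=21  'bf'
  #5 SA[5]=1  'cbaecdcdeeeeffbeacccbf'
  #6 SA[6]=20  'cbf'
  #7 SA[7]=19  'ccbf'
  #8 SA[8]=18  'cccbf'
  #9 SA[9]=5  'cdcdeeeeffbeacccbf'
  #10 SA[10]=7  'cdeeeeffbeacccbf'
  #11 SA[11]=0  'dcbaecdcdeeeeffbeacccbf'
  #12 SA[12]=6  'dcdeeeeffbeacccbf'
  #13 SA[13]=8  'deeeeffbeacccbf'
  #14 SA[14]=16  'eacccbf'
  #15 SA[15]=4  'ecdcdeeeeffbeacccbf'
  #16 SA[16]=9  'eeeeffbeacccbf'
  #17 SA[17]=10  'eeeffbeacccbf'
  #18 SA[18]=11  'eeffbeacccbf'
  #19 SA[19]=12  'effbeacccbf'
  #20 SA[20]=22  'f'
  #21 SA[21]=14  'fbeacccbf'
  #22 SA[22]=13  'ffbeacccbf'

SA = [17, 3, 2, 15, 21, 1, 20, 19, 18, 5, 7, 0, 6, 8, 16, 4, 9, 10, 11, 12, 22, 14, 13]
rank  pair      lcp
   1  s[17:],s[3:]  1  'a'
   2  s[3:],s[2:]  0  ''
   3  s[2:],s[15:]  1  'b'
   4  s[15:],s[21:]  1  'b'
   5  s[21:],s[1:]  0  ''
   6  s[1:],s[20:]  2  'cb'
   7  s[20:],s[19:]  1  'c'
   8  s[19:],s[18:]  2  'cc'
   9  s[18:],s[5:]  1  'c'
  10  s[5:],s[7:]  2  'cd'
  11  s[7:],s[0:]  0  ''
  12  s[0:],s[6:]  2  'dc'
  13  s[6:],s[8:]  1  'd'
  14  s[8:],s[16:]  0  ''
  15  s[16:],s[4:]  1  'e'
  16  s[4:],s[9:]  1  'e'
  17  s[9:],s[10:]  3  'eee'
  18  s[10:],s[11:]  2  'ee'
  19  s[11:],s[12:]  1  'e'
  20  s[12:],s[22:]  0  ''
  21  s[22:],s[14:]  1  'f'
  22  s[14:],s[13:]  1  'f'

n(n+1)/2 = 23·24/2 = 276
Σ LCP = 0 + 1 + 0 + 1 + 1 + 0 + 2 + 1 + 2 + 1 + 2 + 0 + 2 + 1 + 0 + 1 + 1 + 3 + 2 + 1 + 0 + 1 + 1 = 24
distinct = 276 − 24 = 252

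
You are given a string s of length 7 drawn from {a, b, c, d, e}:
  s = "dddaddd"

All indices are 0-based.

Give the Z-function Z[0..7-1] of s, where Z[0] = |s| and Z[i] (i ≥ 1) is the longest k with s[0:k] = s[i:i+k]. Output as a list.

[7, 2, 1, 0, 3, 2, 1]

Z[0]=7
i=1: i≥r, start 0; Z[1]=2 extend→box=[1,3)
i=2: min(r-i=1, Z[1]=2)=1; Z[2]=1
i=3: i≥r, start 0; Z[3]=0
i=4: i≥r, start 0; Z[4]=3 extend→box=[4,7)
i=5: min(r-i=2, Z[1]=2)=2; Z[5]=2
i=6: min(r-i=1, Z[2]=1)=1; Z[6]=1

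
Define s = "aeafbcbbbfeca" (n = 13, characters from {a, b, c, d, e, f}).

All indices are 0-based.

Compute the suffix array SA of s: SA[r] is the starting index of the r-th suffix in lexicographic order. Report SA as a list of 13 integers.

[12, 0, 2, 6, 7, 4, 8, 11, 5, 1, 10, 3, 9]

rank | idx | suffix
   0 |  12 | a
   1 |   0 | aeafbcbbbfeca
   2 |   2 | afbcbbbfeca
   3 |   6 | bbbfeca
   4 |   7 | bbfeca
   5 |   4 | bcbbbfeca
   6 |   8 | bfeca
   7 |  11 | ca
   8 |   5 | cbbbfeca
   9 |   1 | eafbcbbbfeca
  10 |  10 | eca
  11 |   3 | fbcbbbfeca
  12 |   9 | feca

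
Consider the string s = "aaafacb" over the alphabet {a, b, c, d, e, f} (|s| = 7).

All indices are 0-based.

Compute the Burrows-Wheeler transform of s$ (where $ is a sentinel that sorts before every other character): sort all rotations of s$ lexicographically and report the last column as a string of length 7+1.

b$afacaa

rank  rotation  last
    0  $aaafacb  b
    1  aaafacb$  $
    2  aafacb$a  a
    3  acb$aaaf  f
    4  afacb$aa  a
    5  b$aaafac  c
    6  cb$aaafa  a
    7  facb$aaa  a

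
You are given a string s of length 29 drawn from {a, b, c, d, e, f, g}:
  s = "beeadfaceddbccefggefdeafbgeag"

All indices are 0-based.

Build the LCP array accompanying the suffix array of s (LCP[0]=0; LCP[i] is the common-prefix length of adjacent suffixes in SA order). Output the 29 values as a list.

[0, 1, 1, 1, 0, 1, 1, 0, 1, 2, 0, 1, 1, 1, 0, 2, 2, 1, 1, 1, 2, 0, 1, 1, 1, 0, 1, 2, 1]

rank→(start, suffix):
  0 → (6, 'aceddbccefggefdeafbgeag')
  1 → (3, 'adfaceddbccefggefdeafbgeag')
  2 → (22, 'afbgeag')
  3 → (27, 'ag')
  4 → (11, 'bccefggefdeafbgeag')
  5 → (0, 'beeadfaceddbccefggefdeafbgeag')
  6 → (24, 'bgeag')
  7 → (12, 'ccefggefdeafbgeag')
  8 → (7, 'ceddbccefggefdeafbgeag')
  9 → (13, 'cefggefdeafbgeag')
  10 → (10, 'dbccefggefdeafbgeag')
  11 → (9, 'ddbccefggefdeafbgeag')
  12 → (20, 'deafbgeag')
  13 → (4, 'dfaceddbccefggefdeafbgeag')
  14 → (2, 'eadfaceddbccefggefdeafbgeag')
  15 → (21, 'eafbgeag')
  16 → (26, 'eag')
  17 → (8, 'eddbccefggefdeafbgeag')
  18 → (1, 'eeadfaceddbccefggefdeafbgeag')
  19 → (18, 'efdeafbgeag')
  20 → (14, 'efggefdeafbgeag')
  21 → (5, 'faceddbccefggefdeafbgeag')
  22 → (23, 'fbgeag')
  23 → (19, 'fdeafbgeag')
  24 → (15, 'fggefdeafbgeag')
  25 → (28, 'g')
  26 → (25, 'geag')
  27 → (17, 'gefdeafbgeag')
  28 → (16, 'ggefdeafbgeag')

SA = [6, 3, 22, 27, 11, 0, 24, 12, 7, 13, 10, 9, 20, 4, 2, 21, 26, 8, 1, 18, 14, 5, 23, 19, 15, 28, 25, 17, 16]
i: (SA[i-1],SA[i]) lcp shared
  1: (6,3) 1 'a'
  2: (3,22) 1 'a'
  3: (22,27) 1 'a'
  4: (27,11) 0 ''
  5: (11,0) 1 'b'
  6: (0,24) 1 'b'
  7: (24,12) 0 ''
  8: (12,7) 1 'c'
  9: (7,13) 2 'ce'
  10: (13,10) 0 ''
  11: (10,9) 1 'd'
  12: (9,20) 1 'd'
  13: (20,4) 1 'd'
  14: (4,2) 0 ''
  15: (2,21) 2 'ea'
  16: (21,26) 2 'ea'
  17: (26,8) 1 'e'
  18: (8,1) 1 'e'
  19: (1,18) 1 'e'
  20: (18,14) 2 'ef'
  21: (14,5) 0 ''
  22: (5,23) 1 'f'
  23: (23,19) 1 'f'
  24: (19,15) 1 'f'
  25: (15,28) 0 ''
  26: (28,25) 1 'g'
  27: (25,17) 2 'ge'
  28: (17,16) 1 'g'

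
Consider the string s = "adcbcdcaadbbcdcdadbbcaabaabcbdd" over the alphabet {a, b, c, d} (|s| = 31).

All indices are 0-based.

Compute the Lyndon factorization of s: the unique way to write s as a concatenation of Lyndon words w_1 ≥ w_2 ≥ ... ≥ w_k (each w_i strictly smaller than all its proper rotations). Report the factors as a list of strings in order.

["adcbcdc", "aadbbcdcdadbbc", "aabaabcbdd"]

emit factor 1: 'adcbcdc' (i=0, period=7)
emit factor 2: 'aadbbcdcdadbbc' (i=7, period=14)
emit factor 3: 'aabaabcbdd' (i=21, period=10)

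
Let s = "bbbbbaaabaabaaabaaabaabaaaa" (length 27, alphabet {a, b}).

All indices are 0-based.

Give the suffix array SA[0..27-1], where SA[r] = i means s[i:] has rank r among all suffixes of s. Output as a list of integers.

sorted suffixes:
  #0 SA[0]=26  'a'
  #1 SA[1]=25  'aa'
  #2 SA[2]=24  'aaa'
  #3 SA[3]=23  'aaaa'
  #4 SA[4]=12  'aaabaaabaabaaaa'
  #5 SA[5]=16  'aaabaabaaaa'
  #6 SA[6]=5  'aaabaabaaabaaabaabaaaa'
  #7 SA[7]=20  'aabaaaa'
  #8 SA[8]=9  'aabaaabaaabaabaaaa'
  #9 SA[9]=13  'aabaaabaabaaaa'
  #10 SA[10]=17  'aabaabaaaa'
  #11 SA[11]=6  'aabaabaaabaaabaabaaaa'
  #12 SA[12]=21  'abaaaa'
  #13 SA[13]=10  'abaaabaaabaabaaaa'
  #14 SA[14]=14  'abaaabaabaaaa'
  #15 SA[15]=18  'abaabaaaa'
  #16 SA[16]=7  'abaabaaabaaabaabaaaa'
  #17 SA[17]=22  'baaaa'
  #18 SA[18]=11  'baaabaaabaabaaaa'
  #19 SA[19]=15  'baaabaabaaaa'
  #20 SA[20]=4  'baaabaabaaabaaabaabaaaa'
  #21 SA[21]=19  'baabaaaa'
  #22 SA[22]=8  'baabaaabaaabaabaaaa'
  #23 SA[23]=3  'bbaaabaabaaabaaabaabaaaa'
  #24 SA[24]=2  'bbbaaabaabaaabaaabaabaaaa'
  #25 SA[25]=1  'bbbbaaabaabaaabaaabaabaaaa'
  #26 SA[26]=0  'bbbbbaaabaabaaabaaabaabaaaa'

[26, 25, 24, 23, 12, 16, 5, 20, 9, 13, 17, 6, 21, 10, 14, 18, 7, 22, 11, 15, 4, 19, 8, 3, 2, 1, 0]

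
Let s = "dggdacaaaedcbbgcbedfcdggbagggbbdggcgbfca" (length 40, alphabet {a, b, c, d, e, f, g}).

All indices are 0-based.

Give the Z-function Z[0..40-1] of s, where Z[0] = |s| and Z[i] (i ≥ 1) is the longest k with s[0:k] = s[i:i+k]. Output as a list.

Z[0]=40
i=1: outside box; Z[1]=0
i=2: outside box; Z[2]=0
i=3: outside box; Z[3]=1 grow→box=[3,4)
i=4: outside box; Z[4]=0
i=5: outside box; Z[5]=0
i=6: outside box; Z[6]=0
i=7: outside box; Z[7]=0
i=8: outside box; Z[8]=0
i=9: outside box; Z[9]=0
i=10: outside box; Z[10]=1 grow→box=[10,11)
i=11: outside box; Z[11]=0
i=12: outside box; Z[12]=0
i=13: outside box; Z[13]=0
i=14: outside box; Z[14]=0
i=15: outside box; Z[15]=0
i=16: outside box; Z[16]=0
i=17: outside box; Z[17]=0
i=18: outside box; Z[18]=1 grow→box=[18,19)
i=19: outside box; Z[19]=0
i=20: outside box; Z[20]=0
i=21: outside box; Z[21]=3 grow→box=[21,24)
i=22: min(r-i=2, Z[1]=0)=0; Z[22]=0
i=23: min(r-i=1, Z[2]=0)=0; Z[23]=0
i=24: outside box; Z[24]=0
i=25: outside box; Z[25]=0
i=26: outside box; Z[26]=0
i=27: outside box; Z[27]=0
i=28: outside box; Z[28]=0
i=29: outside box; Z[29]=0
i=30: outside box; Z[30]=0
i=31: outside box; Z[31]=3 grow→box=[31,34)
i=32: min(r-i=2, Z[1]=0)=0; Z[32]=0
i=33: min(r-i=1, Z[2]=0)=0; Z[33]=0
i=34: outside box; Z[34]=0
i=35: outside box; Z[35]=0
i=36: outside box; Z[36]=0
i=37: outside box; Z[37]=0
i=38: outside box; Z[38]=0
i=39: outside box; Z[39]=0

[40, 0, 0, 1, 0, 0, 0, 0, 0, 0, 1, 0, 0, 0, 0, 0, 0, 0, 1, 0, 0, 3, 0, 0, 0, 0, 0, 0, 0, 0, 0, 3, 0, 0, 0, 0, 0, 0, 0, 0]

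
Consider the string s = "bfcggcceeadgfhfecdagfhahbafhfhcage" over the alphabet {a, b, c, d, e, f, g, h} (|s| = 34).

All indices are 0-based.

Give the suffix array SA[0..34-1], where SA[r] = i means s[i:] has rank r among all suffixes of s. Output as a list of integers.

sorted suffixes:
  #0 SA[0]=9  'adgfhfecdagfhahbafhfhcage'
  #1 SA[1]=25  'afhfhcage'
  #2 SA[2]=31  'age'
  #3 SA[3]=18  'agfhahbafhfhcage'
  #4 SA[4]=22  'ahbafhfhcage'
  #5 SA[5]=24  'bafhfhcage'
  #6 SA[6]=0  'bfcggcceeadgfhfecdagfhahbafhfhcage'
  #7 SA[7]=30  'cage'
  #8 SA[8]=5  'cceeadgfhfecdagfhahbafhfhcage'
  #9 SA[9]=16  'cdagfhahbafhfhcage'
  #10 SA[10]=6  'ceeadgfhfecdagfhahbafhfhcage'
  #11 SA[11]=2  'cggcceeadgfhfecdagfhahbafhfhcage'
  #12 SA[12]=17  'dagfhahbafhfhcage'
  #13 SA[13]=10  'dgfhfecdagfhahbafhfhcage'
  #14 SA[14]=33  'e'
  #15 SA[15]=8  'eadgfhfecdagfhahbafhfhcage'
  #16 SA[16]=15  'ecdagfhahbafhfhcage'
  #17 SA[17]=7  'eeadgfhfecdagfhahbafhfhcage'
  #18 SA[18]=1  'fcggcceeadgfhfecdagfhahbafhfhcage'
  #19 SA[19]=14  'fecdagfhahbafhfhcage'
  #20 SA[20]=20  'fhahbafhfhcage'
  #21 SA[21]=28  'fhcage'
  #22 SA[22]=12  'fhfecdagfhahbafhfhcage'
  #23 SA[23]=26  'fhfhcage'
  #24 SA[24]=4  'gcceeadgfhfecdagfhahbafhfhcage'
  #25 SA[25]=32  'ge'
  #26 SA[26]=19  'gfhahbafhfhcage'
  #27 SA[27]=11  'gfhfecdagfhahbafhfhcage'
  #28 SA[28]=3  'ggcceeadgfhfecdagfhahbafhfhcage'
  #29 SA[29]=21  'hahbafhfhcage'
  #30 SA[30]=23  'hbafhfhcage'
  #31 SA[31]=29  'hcage'
  #32 SA[32]=13  'hfecdagfhahbafhfhcage'
  #33 SA[33]=27  'hfhcage'

[9, 25, 31, 18, 22, 24, 0, 30, 5, 16, 6, 2, 17, 10, 33, 8, 15, 7, 1, 14, 20, 28, 12, 26, 4, 32, 19, 11, 3, 21, 23, 29, 13, 27]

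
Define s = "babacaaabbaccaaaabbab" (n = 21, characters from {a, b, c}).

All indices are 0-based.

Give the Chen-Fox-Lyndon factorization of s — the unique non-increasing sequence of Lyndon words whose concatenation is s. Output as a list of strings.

emit factor 1: 'b' (i=0, period=1)
emit factor 2: 'abac' (i=1, period=4)
emit factor 3: 'aaabbacc' (i=5, period=8)
emit factor 4: 'aaaabbab' (i=13, period=8)

["b", "abac", "aaabbacc", "aaaabbab"]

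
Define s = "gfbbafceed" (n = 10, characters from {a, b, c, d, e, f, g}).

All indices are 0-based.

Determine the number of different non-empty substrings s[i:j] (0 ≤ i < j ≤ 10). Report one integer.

52

rank→(start, suffix):
  0 → (4, 'afceed')
  1 → (3, 'bafceed')
  2 → (2, 'bbafceed')
  3 → (6, 'ceed')
  4 → (9, 'd')
  5 → (8, 'ed')
  6 → (7, 'eed')
  7 → (1, 'fbbafceed')
  8 → (5, 'fceed')
  9 → (0, 'gfbbafceed')

SA = [4, 3, 2, 6, 9, 8, 7, 1, 5, 0]
rank  pair      lcp
   1  s[4:],s[3:]  0  ''
   2  s[3:],s[2:]  1  'b'
   3  s[2:],s[6:]  0  ''
   4  s[6:],s[9:]  0  ''
   5  s[9:],s[8:]  0  ''
   6  s[8:],s[7:]  1  'e'
   7  s[7:],s[1:]  0  ''
   8  s[1:],s[5:]  1  'f'
   9  s[5:],s[0:]  0  ''

n(n+1)/2 = 10·11/2 = 55
Σ LCP = 0 + 0 + 1 + 0 + 0 + 0 + 1 + 0 + 1 + 0 = 3
distinct = 55 − 3 = 52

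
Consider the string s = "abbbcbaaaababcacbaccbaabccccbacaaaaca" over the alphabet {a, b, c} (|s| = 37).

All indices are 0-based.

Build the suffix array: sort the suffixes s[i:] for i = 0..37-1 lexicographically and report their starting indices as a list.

[36, 6, 31, 7, 32, 8, 21, 33, 9, 0, 11, 22, 34, 29, 14, 17, 5, 20, 10, 28, 16, 1, 2, 12, 3, 23, 35, 30, 13, 4, 19, 27, 15, 18, 26, 25, 24]

sorted suffixes:
  #0 SA[0]=36  'a'
  #1 SA[1]=6  'aaaababcacbaccbaabccccbacaaaaca'
  #2 SA[2]=31  'aaaaca'
  #3 SA[3]=7  'aaababcacbaccbaabccccbacaaaaca'
  #4 SA[4]=32  'aaaca'
  #5 SA[5]=8  'aababcacbaccbaabccccbacaaaaca'
  #6 SA[6]=21  'aabccccbacaaaaca'
  #7 SA[7]=33  'aaca'
  #8 SA[8]=9  'ababcacbaccbaabccccbacaaaaca'
  #9 SA[9]=0  'abbbcbaaaababcacbaccbaabccccbacaaaaca'
  #10 SA[10]=11  'abcacbaccbaabccccbacaaaaca'
  #11 SA[11]=22  'abccccbacaaaaca'
  #12 SA[12]=34  'aca'
  #13 SA[13]=29  'acaaaaca'
  #14 SA[14]=14  'acbaccbaabccccbacaaaaca'
  #15 SA[15]=17  'accbaabccccbacaaaaca'
  #16 SA[16]=5  'baaaababcacbaccbaabccccbacaaaaca'
  #17 SA[17]=20  'baabccccbacaaaaca'
  #18 SA[18]=10  'babcacbaccbaabccccbacaaaaca'
  #19 SA[19]=28  'bacaaaaca'
  #20 SA[20]=16  'baccbaabccccbacaaaaca'
  #21 SA[21]=1  'bbbcbaaaababcacbaccbaabccccbacaaaaca'
  #22 SA[22]=2  'bbcbaaaababcacbaccbaabccccbacaaaaca'
  #23 SA[23]=12  'bcacbaccbaabccccbacaaaaca'
  #24 SA[24]=3  'bcbaaaababcacbaccbaabccccbacaaaaca'
  #25 SA[25]=23  'bccccbacaaaaca'
  #26 SA[26]=35  'ca'
  #27 SA[27]=30  'caaaaca'
  #28 SA[28]=13  'cacbaccbaabccccbacaaaaca'
  #29 SA[29]=4  'cbaaaababcacbaccbaabccccbacaaaaca'
  #30 SA[30]=19  'cbaabccccbacaaaaca'
  #31 SA[31]=27  'cbacaaaaca'
  #32 SA[32]=15  'cbaccbaabccccbacaaaaca'
  #33 SA[33]=18  'ccbaabccccbacaaaaca'
  #34 SA[34]=26  'ccbacaaaaca'
  #35 SA[35]=25  'cccbacaaaaca'
  #36 SA[36]=24  'ccccbacaaaaca'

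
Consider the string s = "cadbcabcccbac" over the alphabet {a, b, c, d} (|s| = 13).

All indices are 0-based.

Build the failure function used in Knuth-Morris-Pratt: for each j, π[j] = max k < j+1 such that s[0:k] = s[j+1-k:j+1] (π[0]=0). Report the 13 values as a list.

[0, 0, 0, 0, 1, 2, 0, 1, 1, 1, 0, 0, 1]

π[0] = 0
j=1 s[j]='a': π[1]=0 (border '')
j=2 s[j]='d': π[2]=0 (border '')
j=3 s[j]='b': π[3]=0 (border '')
j=4 s[j]='c': π[4]=1 (border 'c')
j=5 s[j]='a': π[5]=2 (border 'ca')
j=6 s[j]='b': k: 2→0; π[6]=0 (border '')
j=7 s[j]='c': π[7]=1 (border 'c')
j=8 s[j]='c': k: 1→0; π[8]=1 (border 'c')
j=9 s[j]='c': k: 1→0; π[9]=1 (border 'c')
j=10 s[j]='b': k: 1→0; π[10]=0 (border '')
j=11 s[j]='a': π[11]=0 (border '')
j=12 s[j]='c': π[12]=1 (border 'c')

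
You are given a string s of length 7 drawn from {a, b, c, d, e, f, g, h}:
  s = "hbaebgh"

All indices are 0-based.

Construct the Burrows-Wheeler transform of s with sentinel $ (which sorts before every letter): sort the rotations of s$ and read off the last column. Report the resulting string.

rank  rotation  last
    0  $hbaebgh  h
    1  aebgh$hb  b
    2  baebgh$h  h
    3  bgh$hbae  e
    4  ebgh$hba  a
    5  gh$hbaeb  b
    6  h$hbaebg  g
    7  hbaebgh$  $

hbheabg$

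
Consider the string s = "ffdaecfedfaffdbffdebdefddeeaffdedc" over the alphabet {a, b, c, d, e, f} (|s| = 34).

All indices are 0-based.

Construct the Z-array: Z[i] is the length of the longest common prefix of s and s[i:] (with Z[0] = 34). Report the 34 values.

Z[0]=34
i=1: fresh scan; Z[1]=1 extend→box=[1,2)
i=2: fresh scan; Z[2]=0
i=3: fresh scan; Z[3]=0
i=4: fresh scan; Z[4]=0
i=5: fresh scan; Z[5]=0
i=6: fresh scan; Z[6]=1 extend→box=[6,7)
i=7: fresh scan; Z[7]=0
i=8: fresh scan; Z[8]=0
i=9: fresh scan; Z[9]=1 extend→box=[9,10)
i=10: fresh scan; Z[10]=0
i=11: fresh scan; Z[11]=3 extend→box=[11,14)
i=12: min(r-i=2, Z[1]=1)=1; Z[12]=1
i=13: min(r-i=1, Z[2]=0)=0; Z[13]=0
i=14: fresh scan; Z[14]=0
i=15: fresh scan; Z[15]=3 extend→box=[15,18)
i=16: min(r-i=2, Z[1]=1)=1; Z[16]=1
i=17: min(r-i=1, Z[2]=0)=0; Z[17]=0
i=18: fresh scan; Z[18]=0
i=19: fresh scan; Z[19]=0
i=20: fresh scan; Z[20]=0
i=21: fresh scan; Z[21]=0
i=22: fresh scan; Z[22]=1 extend→box=[22,23)
i=23: fresh scan; Z[23]=0
i=24: fresh scan; Z[24]=0
i=25: fresh scan; Z[25]=0
i=26: fresh scan; Z[26]=0
i=27: fresh scan; Z[27]=0
i=28: fresh scan; Z[28]=3 extend→box=[28,31)
i=29: min(r-i=2, Z[1]=1)=1; Z[29]=1
i=30: min(r-i=1, Z[2]=0)=0; Z[30]=0
i=31: fresh scan; Z[31]=0
i=32: fresh scan; Z[32]=0
i=33: fresh scan; Z[33]=0

[34, 1, 0, 0, 0, 0, 1, 0, 0, 1, 0, 3, 1, 0, 0, 3, 1, 0, 0, 0, 0, 0, 1, 0, 0, 0, 0, 0, 3, 1, 0, 0, 0, 0]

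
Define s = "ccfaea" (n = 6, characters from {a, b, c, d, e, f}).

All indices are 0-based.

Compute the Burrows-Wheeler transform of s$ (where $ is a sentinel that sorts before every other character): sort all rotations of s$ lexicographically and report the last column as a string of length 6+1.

rank  rotation last
    0  $ccfaea  a
    1  a$ccfae  e
    2  aea$ccf  f
    3  ccfaea$  $
    4  cfaea$c  c
    5  ea$ccfa  a
    6  faea$cc  c

aef$cac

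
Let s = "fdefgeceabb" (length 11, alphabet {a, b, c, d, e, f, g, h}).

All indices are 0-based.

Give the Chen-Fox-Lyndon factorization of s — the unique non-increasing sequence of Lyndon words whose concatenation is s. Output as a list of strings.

emit factor 1: 'f' (i=0, period=1)
emit factor 2: 'defge' (i=1, period=5)
emit factor 3: 'ce' (i=6, period=2)
emit factor 4: 'abb' (i=8, period=3)

["f", "defge", "ce", "abb"]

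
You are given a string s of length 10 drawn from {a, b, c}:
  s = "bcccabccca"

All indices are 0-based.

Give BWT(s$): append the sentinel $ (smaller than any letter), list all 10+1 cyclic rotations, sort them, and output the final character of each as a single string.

rank  rotation     last
    0  $bcccabccca  a
    1  a$bcccabccc  c
    2  abccca$bccc  c
    3  bccca$bccca  a
    4  bcccabccca$  $
    5  ca$bcccabcc  c
    6  cabccca$bcc  c
    7  cca$bcccabc  c
    8  ccabccca$bc  c
    9  ccca$bcccab  b
   10  cccabccca$b  b

acca$ccccbb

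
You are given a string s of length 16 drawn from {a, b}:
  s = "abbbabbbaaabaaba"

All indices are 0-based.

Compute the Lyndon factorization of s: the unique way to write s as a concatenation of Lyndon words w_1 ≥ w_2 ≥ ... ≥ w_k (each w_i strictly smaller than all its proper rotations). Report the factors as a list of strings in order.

["abbb", "abbb", "aaabaab", "a"]

emit factor 1: 'abbb' (i=0, period=4)
emit factor 2: 'abbb' (i=4, period=4)
emit factor 3: 'aaabaab' (i=8, period=7)
emit factor 4: 'a' (i=15, period=1)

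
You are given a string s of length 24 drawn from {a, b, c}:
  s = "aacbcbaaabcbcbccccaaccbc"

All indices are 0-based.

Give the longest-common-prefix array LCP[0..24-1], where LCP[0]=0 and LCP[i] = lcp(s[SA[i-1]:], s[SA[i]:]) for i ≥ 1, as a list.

[0, 2, 2, 3, 1, 1, 2, 0, 1, 2, 3, 4, 2, 0, 1, 1, 2, 3, 4, 3, 1, 2, 2, 3]

rank→(start, suffix):
  0 → (6, 'aaabcbcbccccaaccbc')
  1 → (7, 'aabcbcbccccaaccbc')
  2 → (0, 'aacbcbaaabcbcbccccaaccbc')
  3 → (18, 'aaccbc')
  4 → (8, 'abcbcbccccaaccbc')
  5 → (1, 'acbcbaaabcbcbccccaaccbc')
  6 → (19, 'accbc')
  7 → (5, 'baaabcbcbccccaaccbc')
  8 → (22, 'bc')
  9 → (3, 'bcbaaabcbcbccccaaccbc')
  10 → (9, 'bcbcbccccaaccbc')
  11 → (11, 'bcbccccaaccbc')
  12 → (13, 'bccccaaccbc')
  13 → (23, 'c')
  14 → (17, 'caaccbc')
  15 → (4, 'cbaaabcbcbccccaaccbc')
  16 → (21, 'cbc')
  17 → (2, 'cbcbaaabcbcbccccaaccbc')
  18 → (10, 'cbcbccccaaccbc')
  19 → (12, 'cbccccaaccbc')
  20 → (16, 'ccaaccbc')
  21 → (20, 'ccbc')
  22 → (15, 'cccaaccbc')
  23 → (14, 'ccccaaccbc')

SA = [6, 7, 0, 18, 8, 1, 19, 5, 22, 3, 9, 11, 13, 23, 17, 4, 21, 2, 10, 12, 16, 20, 15, 14]
[i] adj suffixes → lcp
  [1] 6/7 → 2 ('aa')
  [2] 7/0 → 2 ('aa')
  [3] 0/18 → 3 ('aac')
  [4] 18/8 → 1 ('a')
  [5] 8/1 → 1 ('a')
  [6] 1/19 → 2 ('ac')
  [7] 19/5 → 0 ('')
  [8] 5/22 → 1 ('b')
  [9] 22/3 → 2 ('bc')
  [10] 3/9 → 3 ('bcb')
  [11] 9/11 → 4 ('bcbc')
  [12] 11/13 → 2 ('bc')
  [13] 13/23 → 0 ('')
  [14] 23/17 → 1 ('c')
  [15] 17/4 → 1 ('c')
  [16] 4/21 → 2 ('cb')
  [17] 21/2 → 3 ('cbc')
  [18] 2/10 → 4 ('cbcb')
  [19] 10/12 → 3 ('cbc')
  [20] 12/16 → 1 ('c')
  [21] 16/20 → 2 ('cc')
  [22] 20/15 → 2 ('cc')
  [23] 15/14 → 3 ('ccc')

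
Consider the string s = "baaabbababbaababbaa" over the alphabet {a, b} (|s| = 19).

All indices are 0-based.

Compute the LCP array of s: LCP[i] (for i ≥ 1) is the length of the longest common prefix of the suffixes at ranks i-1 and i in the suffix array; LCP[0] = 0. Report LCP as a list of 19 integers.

rank→(start, suffix):
  0 → (18, 'a')
  1 → (17, 'aa')
  2 → (1, 'aaabbababbaababbaa')
  3 → (11, 'aababbaa')
  4 → (2, 'aabbababbaababbaa')
  5 → (12, 'ababbaa')
  6 → (6, 'ababbaababbaa')
  7 → (14, 'abbaa')
  8 → (8, 'abbaababbaa')
  9 → (3, 'abbababbaababbaa')
  10 → (16, 'baa')
  11 → (0, 'baaabbababbaababbaa')
  12 → (10, 'baababbaa')
  13 → (5, 'bababbaababbaa')
  14 → (13, 'babbaa')
  15 → (7, 'babbaababbaa')
  16 → (15, 'bbaa')
  17 → (9, 'bbaababbaa')
  18 → (4, 'bbababbaababbaa')

SA = [18, 17, 1, 11, 2, 12, 6, 14, 8, 3, 16, 0, 10, 5, 13, 7, 15, 9, 4]
rank  pair      lcp
   1  s[18:],s[17:]  1  'a'
   2  s[17:],s[1:]  2  'aa'
   3  s[1:],s[11:]  2  'aa'
   4  s[11:],s[2:]  3  'aab'
   5  s[2:],s[12:]  1  'a'
   6  s[12:],s[6:]  7  'ababbaa'
   7  s[6:],s[14:]  2  'ab'
   8  s[14:],s[8:]  5  'abbaa'
   9  s[8:],s[3:]  4  'abba'
  10  s[3:],s[16:]  0  ''
  11  s[16:],s[0:]  3  'baa'
  12  s[0:],s[10:]  3  'baa'
  13  s[10:],s[5:]  2  'ba'
  14  s[5:],s[13:]  3  'bab'
  15  s[13:],s[7:]  6  'babbaa'
  16  s[7:],s[15:]  1  'b'
  17  s[15:],s[9:]  4  'bbaa'
  18  s[9:],s[4:]  3  'bba'

[0, 1, 2, 2, 3, 1, 7, 2, 5, 4, 0, 3, 3, 2, 3, 6, 1, 4, 3]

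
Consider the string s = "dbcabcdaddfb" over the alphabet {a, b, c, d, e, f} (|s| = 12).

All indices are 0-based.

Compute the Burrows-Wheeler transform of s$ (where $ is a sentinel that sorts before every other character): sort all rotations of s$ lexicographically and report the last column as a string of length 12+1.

rank  rotation       last
    0  $dbcabcdaddfb  b
    1  abcdaddfb$dbc  c
    2  addfb$dbcabcd  d
    3  b$dbcabcdaddf  f
    4  bcabcdaddfb$d  d
    5  bcdaddfb$dbca  a
    6  cabcdaddfb$db  b
    7  cdaddfb$dbcab  b
    8  daddfb$dbcabc  c
    9  dbcabcdaddfb$  $
   10  ddfb$dbcabcda  a
   11  dfb$dbcabcdad  d
   12  fb$dbcabcdadd  d

bcdfdabbc$add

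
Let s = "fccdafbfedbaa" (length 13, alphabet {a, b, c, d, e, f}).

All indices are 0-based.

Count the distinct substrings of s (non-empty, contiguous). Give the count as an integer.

84

rank | idx | suffix
   0 |  12 | a
   1 |  11 | aa
   2 |   4 | afbfedbaa
   3 |  10 | baa
   4 |   6 | bfedbaa
   5 |   1 | ccdafbfedbaa
   6 |   2 | cdafbfedbaa
   7 |   3 | dafbfedbaa
   8 |   9 | dbaa
   9 |   8 | edbaa
  10 |   5 | fbfedbaa
  11 |   0 | fccdafbfedbaa
  12 |   7 | fedbaa

SA = [12, 11, 4, 10, 6, 1, 2, 3, 9, 8, 5, 0, 7]
rank  pair      lcp
   1  s[12:],s[11:]  1  'a'
   2  s[11:],s[4:]  1  'a'
   3  s[4:],s[10:]  0  ''
   4  s[10:],s[6:]  1  'b'
   5  s[6:],s[1:]  0  ''
   6  s[1:],s[2:]  1  'c'
   7  s[2:],s[3:]  0  ''
   8  s[3:],s[9:]  1  'd'
   9  s[9:],s[8:]  0  ''
  10  s[8:],s[5:]  0  ''
  11  s[5:],s[0:]  1  'f'
  12  s[0:],s[7:]  1  'f'

n(n+1)/2 = 13·14/2 = 91
Σ LCP = 0 + 1 + 1 + 0 + 1 + 0 + 1 + 0 + 1 + 0 + 0 + 1 + 1 = 7
distinct = 91 − 7 = 84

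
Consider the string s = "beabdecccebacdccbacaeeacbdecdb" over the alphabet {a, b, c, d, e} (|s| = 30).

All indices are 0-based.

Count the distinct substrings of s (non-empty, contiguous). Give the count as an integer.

sorted suffixes:
  #0 SA[0]=2  'abdecccebacdccbacaeeacbdecdb'
  #1 SA[1]=17  'acaeeacbdecdb'
  #2 SA[2]=22  'acbdecdb'
  #3 SA[3]=11  'acdccbacaeeacbdecdb'
  #4 SA[4]=19  'aeeacbdecdb'
  #5 SA[5]=29  'b'
  #6 SA[6]=16  'bacaeeacbdecdb'
  #7 SA[7]=10  'bacdccbacaeeacbdecdb'
  #8 SA[8]=3  'bdecccebacdccbacaeeacbdecdb'
  #9 SA[9]=24  'bdecdb'
  #10 SA[10]=0  'beabdecccebacdccbacaeeacbdecdb'
  #11 SA[11]=18  'caeeacbdecdb'
  #12 SA[12]=15  'cbacaeeacbdecdb'
  #13 SA[13]=23  'cbdecdb'
  #14 SA[14]=14  'ccbacaeeacbdecdb'
  #15 SA[15]=6  'cccebacdccbacaeeacbdecdb'
  #16 SA[16]=7  'ccebacdccbacaeeacbdecdb'
  #17 SA[17]=27  'cdb'
  #18 SA[18]=12  'cdccbacaeeacbdecdb'
  #19 SA[19]=8  'cebacdccbacaeeacbdecdb'
  #20 SA[20]=28  'db'
  #21 SA[21]=13  'dccbacaeeacbdecdb'
  #22 SA[22]=4  'decccebacdccbacaeeacbdecdb'
  #23 SA[23]=25  'decdb'
  #24 SA[24]=1  'eabdecccebacdccbacaeeacbdecdb'
  #25 SA[25]=21  'eacbdecdb'
  #26 SA[26]=9  'ebacdccbacaeeacbdecdb'
  #27 SA[27]=5  'ecccebacdccbacaeeacbdecdb'
  #28 SA[28]=26  'ecdb'
  #29 SA[29]=20  'eeacbdecdb'

SA = [2, 17, 22, 11, 19, 29, 16, 10, 3, 24, 0, 18, 15, 23, 14, 6, 7, 27, 12, 8, 28, 13, 4, 25, 1, 21, 9, 5, 26, 20]
rank  pair      lcp
   1  s[2:],s[17:]  1  'a'
   2  s[17:],s[22:]  2  'ac'
   3  s[22:],s[11:]  2  'ac'
   4  s[11:],s[19:]  1  'a'
   5  s[19:],s[29:]  0  ''
   6  s[29:],s[16:]  1  'b'
   7  s[16:],s[10:]  3  'bac'
   8  s[10:],s[3:]  1  'b'
   9  s[3:],s[24:]  4  'bdec'
  10  s[24:],s[0:]  1  'b'
  11  s[0:],s[18:]  0  ''
  12  s[18:],s[15:]  1  'c'
  13  s[15:],s[23:]  2  'cb'
  14  s[23:],s[14:]  1  'c'
  15  s[14:],s[6:]  2  'cc'
  16  s[6:],s[7:]  2  'cc'
  17  s[7:],s[27:]  1  'c'
  18  s[27:],s[12:]  2  'cd'
  19  s[12:],s[8:]  1  'c'
  20  s[8:],s[28:]  0  ''
  21  s[28:],s[13:]  1  'd'
  22  s[13:],s[4:]  1  'd'
  23  s[4:],s[25:]  3  'dec'
  24  s[25:],s[1:]  0  ''
  25  s[1:],s[21:]  2  'ea'
  26  s[21:],s[9:]  1  'e'
  27  s[9:],s[5:]  1  'e'
  28  s[5:],s[26:]  2  'ec'
  29  s[26:],s[20:]  1  'e'

n(n+1)/2 = 30·31/2 = 465
Σ LCP = 0 + 1 + 2 + 2 + 1 + 0 + 1 + 3 + 1 + 4 + 1 + 0 + 1 + 2 + 1 + 2 + 2 + 1 + 2 + 1 + 0 + 1 + 1 + 3 + 0 + 2 + 1 + 1 + 2 + 1 = 40
distinct = 465 − 40 = 425

425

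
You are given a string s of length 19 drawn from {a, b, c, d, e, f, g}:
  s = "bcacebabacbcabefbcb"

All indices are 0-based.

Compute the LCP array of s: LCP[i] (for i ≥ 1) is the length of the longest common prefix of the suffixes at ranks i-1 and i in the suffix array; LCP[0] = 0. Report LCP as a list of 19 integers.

[0, 2, 1, 2, 0, 1, 2, 1, 3, 2, 1, 0, 2, 1, 2, 1, 0, 1, 0]

rank | idx | suffix
   0 |   6 | abacbcabefbcb
   1 |  12 | abefbcb
   2 |   8 | acbcabefbcb
   3 |   2 | acebabacbcabefbcb
   4 |  18 | b
   5 |   5 | babacbcabefbcb
   6 |   7 | bacbcabefbcb
   7 |  10 | bcabefbcb
   8 |   0 | bcacebabacbcabefbcb
   9 |  16 | bcb
  10 |  13 | befbcb
  11 |  11 | cabefbcb
  12 |   1 | cacebabacbcabefbcb
  13 |  17 | cb
  14 |   9 | cbcabefbcb
  15 |   3 | cebabacbcabefbcb
  16 |   4 | ebabacbcabefbcb
  17 |  14 | efbcb
  18 |  15 | fbcb

SA = [6, 12, 8, 2, 18, 5, 7, 10, 0, 16, 13, 11, 1, 17, 9, 3, 4, 14, 15]
i: (SA[i-1],SA[i]) lcp shared
  1: (6,12) 2 'ab'
  2: (12,8) 1 'a'
  3: (8,2) 2 'ac'
  4: (2,18) 0 ''
  5: (18,5) 1 'b'
  6: (5,7) 2 'ba'
  7: (7,10) 1 'b'
  8: (10,0) 3 'bca'
  9: (0,16) 2 'bc'
  10: (16,13) 1 'b'
  11: (13,11) 0 ''
  12: (11,1) 2 'ca'
  13: (1,17) 1 'c'
  14: (17,9) 2 'cb'
  15: (9,3) 1 'c'
  16: (3,4) 0 ''
  17: (4,14) 1 'e'
  18: (14,15) 0 ''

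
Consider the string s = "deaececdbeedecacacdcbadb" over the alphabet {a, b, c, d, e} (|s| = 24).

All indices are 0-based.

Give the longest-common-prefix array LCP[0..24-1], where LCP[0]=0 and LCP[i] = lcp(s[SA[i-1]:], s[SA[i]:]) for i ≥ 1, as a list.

[0, 2, 1, 1, 0, 1, 1, 0, 3, 1, 1, 2, 1, 0, 2, 1, 1, 2, 0, 1, 2, 2, 1, 1]

rank | idx | suffix
   0 |  14 | acacdcbadb
   1 |  16 | acdcbadb
   2 |  21 | adb
   3 |   2 | aececdbeedecacacdcbadb
   4 |  23 | b
   5 |  20 | badb
   6 |   8 | beedecacacdcbadb
   7 |  13 | cacacdcbadb
   8 |  15 | cacdcbadb
   9 |  19 | cbadb
  10 |   6 | cdbeedecacacdcbadb
  11 |  17 | cdcbadb
  12 |   4 | cecdbeedecacacdcbadb
  13 |  22 | db
  14 |   7 | dbeedecacacdcbadb
  15 |  18 | dcbadb
  16 |   0 | deaececdbeedecacacdcbadb
  17 |  11 | decacacdcbadb
  18 |   1 | eaececdbeedecacacdcbadb
  19 |  12 | ecacacdcbadb
  20 |   5 | ecdbeedecacacdcbadb
  21 |   3 | ececdbeedecacacdcbadb
  22 |  10 | edecacacdcbadb
  23 |   9 | eedecacacdcbadb

SA = [14, 16, 21, 2, 23, 20, 8, 13, 15, 19, 6, 17, 4, 22, 7, 18, 0, 11, 1, 12, 5, 3, 10, 9]
[i] adj suffixes → lcp
  [1] 14/16 → 2 ('ac')
  [2] 16/21 → 1 ('a')
  [3] 21/2 → 1 ('a')
  [4] 2/23 → 0 ('')
  [5] 23/20 → 1 ('b')
  [6] 20/8 → 1 ('b')
  [7] 8/13 → 0 ('')
  [8] 13/15 → 3 ('cac')
  [9] 15/19 → 1 ('c')
  [10] 19/6 → 1 ('c')
  [11] 6/17 → 2 ('cd')
  [12] 17/4 → 1 ('c')
  [13] 4/22 → 0 ('')
  [14] 22/7 → 2 ('db')
  [15] 7/18 → 1 ('d')
  [16] 18/0 → 1 ('d')
  [17] 0/11 → 2 ('de')
  [18] 11/1 → 0 ('')
  [19] 1/12 → 1 ('e')
  [20] 12/5 → 2 ('ec')
  [21] 5/3 → 2 ('ec')
  [22] 3/10 → 1 ('e')
  [23] 10/9 → 1 ('e')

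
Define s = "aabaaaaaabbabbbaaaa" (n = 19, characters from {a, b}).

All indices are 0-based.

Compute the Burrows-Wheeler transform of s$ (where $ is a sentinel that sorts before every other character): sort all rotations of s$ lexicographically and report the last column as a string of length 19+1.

rank  rotation              last
    0  $aabaaaaaabbabbbaaaa  a
    1  a$aabaaaaaabbabbbaaa  a
    2  aa$aabaaaaaabbabbbaa  a
    3  aaa$aabaaaaaabbabbba  a
    4  aaaa$aabaaaaaabbabbb  b
    5  aaaaaabbabbbaaaa$aab  b
    6  aaaaabbabbbaaaa$aaba  a
    7  aaaabbabbbaaaa$aabaa  a
    8  aaabbabbbaaaa$aabaaa  a
    9  aabaaaaaabbabbbaaaa$  $
   10  aabbabbbaaaa$aabaaaa  a
   11  abaaaaaabbabbbaaaa$a  a
   12  abbabbbaaaa$aabaaaaa  a
   13  abbbaaaa$aabaaaaaabb  b
   14  baaaa$aabaaaaaabbabb  b
   15  baaaaaabbabbbaaaa$aa  a
   16  babbbaaaa$aabaaaaaab  b
   17  bbaaaa$aabaaaaaabbab  b
   18  bbabbbaaaa$aabaaaaaa  a
   19  bbbaaaa$aabaaaaaabba  a

aaaabbaaa$aaabbabbaa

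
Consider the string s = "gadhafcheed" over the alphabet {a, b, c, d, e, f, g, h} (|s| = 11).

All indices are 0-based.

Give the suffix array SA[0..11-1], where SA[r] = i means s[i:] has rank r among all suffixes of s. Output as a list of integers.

rank→(start, suffix):
  0 → (1, 'adhafcheed')
  1 → (4, 'afcheed')
  2 → (6, 'cheed')
  3 → (10, 'd')
  4 → (2, 'dhafcheed')
  5 → (9, 'ed')
  6 → (8, 'eed')
  7 → (5, 'fcheed')
  8 → (0, 'gadhafcheed')
  9 → (3, 'hafcheed')
  10 → (7, 'heed')

[1, 4, 6, 10, 2, 9, 8, 5, 0, 3, 7]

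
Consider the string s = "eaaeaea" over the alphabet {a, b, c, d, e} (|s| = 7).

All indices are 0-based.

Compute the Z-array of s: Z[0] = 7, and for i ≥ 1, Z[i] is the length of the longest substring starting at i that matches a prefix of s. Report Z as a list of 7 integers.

[7, 0, 0, 2, 0, 2, 0]

Z[0]=7
i=1: fresh scan; Z[1]=0
i=2: fresh scan; Z[2]=0
i=3: fresh scan; Z[3]=2 grow→box=[3,5)
i=4: min(r-i=1, Z[1]=0)=0; Z[4]=0
i=5: fresh scan; Z[5]=2 grow→box=[5,7)
i=6: min(r-i=1, Z[1]=0)=0; Z[6]=0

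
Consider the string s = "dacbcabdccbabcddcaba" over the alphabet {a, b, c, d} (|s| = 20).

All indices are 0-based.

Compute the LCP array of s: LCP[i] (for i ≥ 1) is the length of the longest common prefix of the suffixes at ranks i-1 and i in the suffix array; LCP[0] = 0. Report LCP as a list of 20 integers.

sorted suffixes:
  #0 SA[0]=19  'a'
  #1 SA[1]=17  'aba'
  #2 SA[2]=11  'abcddcaba'
  #3 SA[3]=5  'abdccbabcddcaba'
  #4 SA[4]=1  'acbcabdccbabcddcaba'
  #5 SA[5]=18  'ba'
  #6 SA[6]=10  'babcddcaba'
  #7 SA[7]=3  'bcabdccbabcddcaba'
  #8 SA[8]=12  'bcddcaba'
  #9 SA[9]=6  'bdccbabcddcaba'
  #10 SA[10]=16  'caba'
  #11 SA[11]=4  'cabdccbabcddcaba'
  #12 SA[12]=9  'cbabcddcaba'
  #13 SA[13]=2  'cbcabdccbabcddcaba'
  #14 SA[14]=8  'ccbabcddcaba'
  #15 SA[15]=13  'cddcaba'
  #16 SA[16]=0  'dacbcabdccbabcddcaba'
  #17 SA[17]=15  'dcaba'
  #18 SA[18]=7  'dccbabcddcaba'
  #19 SA[19]=14  'ddcaba'

SA = [19, 17, 11, 5, 1, 18, 10, 3, 12, 6, 16, 4, 9, 2, 8, 13, 0, 15, 7, 14]
i: (SA[i-1],SA[i]) lcp shared
  1: (19,17) 1 'a'
  2: (17,11) 2 'ab'
  3: (11,5) 2 'ab'
  4: (5,1) 1 'a'
  5: (1,18) 0 ''
  6: (18,10) 2 'ba'
  7: (10,3) 1 'b'
  8: (3,12) 2 'bc'
  9: (12,6) 1 'b'
  10: (6,16) 0 ''
  11: (16,4) 3 'cab'
  12: (4,9) 1 'c'
  13: (9,2) 2 'cb'
  14: (2,8) 1 'c'
  15: (8,13) 1 'c'
  16: (13,0) 0 ''
  17: (0,15) 1 'd'
  18: (15,7) 2 'dc'
  19: (7,14) 1 'd'

[0, 1, 2, 2, 1, 0, 2, 1, 2, 1, 0, 3, 1, 2, 1, 1, 0, 1, 2, 1]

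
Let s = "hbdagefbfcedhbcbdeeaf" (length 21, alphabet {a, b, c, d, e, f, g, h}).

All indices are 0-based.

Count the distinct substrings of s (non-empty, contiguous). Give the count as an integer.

216

sorted suffixes:
  #0 SA[0]=19  'af'
  #1 SA[1]=3  'agefbfcedhbcbdeeaf'
  #2 SA[2]=13  'bcbdeeaf'
  #3 SA[3]=1  'bdagefbfcedhbcbdeeaf'
  #4 SA[4]=15  'bdeeaf'
  #5 SA[5]=7  'bfcedhbcbdeeaf'
  #6 SA[6]=14  'cbdeeaf'
  #7 SA[7]=9  'cedhbcbdeeaf'
  #8 SA[8]=2  'dagefbfcedhbcbdeeaf'
  #9 SA[9]=16  'deeaf'
  #10 SA[10]=11  'dhbcbdeeaf'
  #11 SA[11]=18  'eaf'
  #12 SA[12]=10  'edhbcbdeeaf'
  #13 SA[13]=17  'eeaf'
  #14 SA[14]=5  'efbfcedhbcbdeeaf'
  #15 SA[15]=20  'f'
  #16 SA[16]=6  'fbfcedhbcbdeeaf'
  #17 SA[17]=8  'fcedhbcbdeeaf'
  #18 SA[18]=4  'gefbfcedhbcbdeeaf'
  #19 SA[19]=12  'hbcbdeeaf'
  #20 SA[20]=0  'hbdagefbfcedhbcbdeeaf'

SA = [19, 3, 13, 1, 15, 7, 14, 9, 2, 16, 11, 18, 10, 17, 5, 20, 6, 8, 4, 12, 0]
i: (SA[i-1],SA[i]) lcp shared
  1: (19,3) 1 'a'
  2: (3,13) 0 ''
  3: (13,1) 1 'b'
  4: (1,15) 2 'bd'
  5: (15,7) 1 'b'
  6: (7,14) 0 ''
  7: (14,9) 1 'c'
  8: (9,2) 0 ''
  9: (2,16) 1 'd'
  10: (16,11) 1 'd'
  11: (11,18) 0 ''
  12: (18,10) 1 'e'
  13: (10,17) 1 'e'
  14: (17,5) 1 'e'
  15: (5,20) 0 ''
  16: (20,6) 1 'f'
  17: (6,8) 1 'f'
  18: (8,4) 0 ''
  19: (4,12) 0 ''
  20: (12,0) 2 'hb'

n(n+1)/2 = 21·22/2 = 231
Σ LCP = 0 + 1 + 0 + 1 + 2 + 1 + 0 + 1 + 0 + 1 + 1 + 0 + 1 + 1 + 1 + 0 + 1 + 1 + 0 + 0 + 2 = 15
distinct = 231 − 15 = 216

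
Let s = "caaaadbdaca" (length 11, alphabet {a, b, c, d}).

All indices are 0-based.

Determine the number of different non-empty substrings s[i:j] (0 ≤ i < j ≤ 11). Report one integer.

rank→(start, suffix):
  0 → (10, 'a')
  1 → (1, 'aaaadbdaca')
  2 → (2, 'aaadbdaca')
  3 → (3, 'aadbdaca')
  4 → (8, 'aca')
  5 → (4, 'adbdaca')
  6 → (6, 'bdaca')
  7 → (9, 'ca')
  8 → (0, 'caaaadbdaca')
  9 → (7, 'daca')
  10 → (5, 'dbdaca')

SA = [10, 1, 2, 3, 8, 4, 6, 9, 0, 7, 5]
rank  pair      lcp
   1  s[10:],s[1:]  1  'a'
   2  s[1:],s[2:]  3  'aaa'
   3  s[2:],s[3:]  2  'aa'
   4  s[3:],s[8:]  1  'a'
   5  s[8:],s[4:]  1  'a'
   6  s[4:],s[6:]  0  ''
   7  s[6:],s[9:]  0  ''
   8  s[9:],s[0:]  2  'ca'
   9  s[0:],s[7:]  0  ''
  10  s[7:],s[5:]  1  'd'

n(n+1)/2 = 11·12/2 = 66
Σ LCP = 0 + 1 + 3 + 2 + 1 + 1 + 0 + 0 + 2 + 0 + 1 = 11
distinct = 66 − 11 = 55

55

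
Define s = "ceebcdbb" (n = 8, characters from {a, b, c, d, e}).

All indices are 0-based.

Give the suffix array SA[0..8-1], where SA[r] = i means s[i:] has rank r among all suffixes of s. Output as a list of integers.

[7, 6, 3, 4, 0, 5, 2, 1]

rank | idx | suffix
   0 |   7 | b
   1 |   6 | bb
   2 |   3 | bcdbb
   3 |   4 | cdbb
   4 |   0 | ceebcdbb
   5 |   5 | dbb
   6 |   2 | ebcdbb
   7 |   1 | eebcdbb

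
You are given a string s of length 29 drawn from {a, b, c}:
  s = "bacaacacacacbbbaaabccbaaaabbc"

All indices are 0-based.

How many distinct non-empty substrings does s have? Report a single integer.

sorted suffixes:
  #0 SA[0]=22  'aaaabbc'
  #1 SA[1]=23  'aaabbc'
  #2 SA[2]=15  'aaabccbaaaabbc'
  #3 SA[3]=24  'aabbc'
  #4 SA[4]=16  'aabccbaaaabbc'
  #5 SA[5]=3  'aacacacacbbbaaabccbaaaabbc'
  #6 SA[6]=25  'abbc'
  #7 SA[7]=17  'abccbaaaabbc'
  #8 SA[8]=1  'acaacacacacbbbaaabccbaaaabbc'
  #9 SA[9]=4  'acacacacbbbaaabccbaaaabbc'
  #10 SA[10]=6  'acacacbbbaaabccbaaaabbc'
  #11 SA[11]=8  'acacbbbaaabccbaaaabbc'
  #12 SA[12]=10  'acbbbaaabccbaaaabbc'
  #13 SA[13]=21  'baaaabbc'
  #14 SA[14]=14  'baaabccbaaaabbc'
  #15 SA[15]=0  'bacaacacacacbbbaaabccbaaaabbc'
  #16 SA[16]=13  'bbaaabccbaaaabbc'
  #17 SA[17]=12  'bbbaaabccbaaaabbc'
  #18 SA[18]=26  'bbc'
  #19 SA[19]=27  'bc'
  #20 SA[20]=18  'bccbaaaabbc'
  #21 SA[21]=28  'c'
  #22 SA[22]=2  'caacacacacbbbaaabccbaaaabbc'
  #23 SA[23]=5  'cacacacbbbaaabccbaaaabbc'
  #24 SA[24]=7  'cacacbbbaaabccbaaaabbc'
  #25 SA[25]=9  'cacbbbaaabccbaaaabbc'
  #26 SA[26]=20  'cbaaaabbc'
  #27 SA[27]=11  'cbbbaaabccbaaaabbc'
  #28 SA[28]=19  'ccbaaaabbc'

SA = [22, 23, 15, 24, 16, 3, 25, 17, 1, 4, 6, 8, 10, 21, 14, 0, 13, 12, 26, 27, 18, 28, 2, 5, 7, 9, 20, 11, 19]
[i] adj suffixes → lcp
  [1] 22/23 → 3 ('aaa')
  [2] 23/15 → 4 ('aaab')
  [3] 15/24 → 2 ('aa')
  [4] 24/16 → 3 ('aab')
  [5] 16/3 → 2 ('aa')
  [6] 3/25 → 1 ('a')
  [7] 25/17 → 2 ('ab')
  [8] 17/1 → 1 ('a')
  [9] 1/4 → 3 ('aca')
  [10] 4/6 → 6 ('acacac')
  [11] 6/8 → 4 ('acac')
  [12] 8/10 → 2 ('ac')
  [13] 10/21 → 0 ('')
  [14] 21/14 → 4 ('baaa')
  [15] 14/0 → 2 ('ba')
  [16] 0/13 → 1 ('b')
  [17] 13/12 → 2 ('bb')
  [18] 12/26 → 2 ('bb')
  [19] 26/27 → 1 ('b')
  [20] 27/18 → 2 ('bc')
  [21] 18/28 → 0 ('')
  [22] 28/2 → 1 ('c')
  [23] 2/5 → 2 ('ca')
  [24] 5/7 → 5 ('cacac')
  [25] 7/9 → 3 ('cac')
  [26] 9/20 → 1 ('c')
  [27] 20/11 → 2 ('cb')
  [28] 11/19 → 1 ('c')

n(n+1)/2 = 29·30/2 = 435
Σ LCP = 0 + 3 + 4 + 2 + 3 + 2 + 1 + 2 + 1 + 3 + 6 + 4 + 2 + 0 + 4 + 2 + 1 + 2 + 2 + 1 + 2 + 0 + 1 + 2 + 5 + 3 + 1 + 2 + 1 = 62
distinct = 435 − 62 = 373

373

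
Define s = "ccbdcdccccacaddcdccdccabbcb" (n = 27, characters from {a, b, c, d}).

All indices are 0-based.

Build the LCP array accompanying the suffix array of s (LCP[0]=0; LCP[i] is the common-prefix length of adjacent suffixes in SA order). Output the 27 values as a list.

[0, 1, 1, 0, 1, 1, 1, 0, 2, 2, 1, 2, 1, 3, 2, 2, 3, 2, 1, 4, 4, 0, 3, 3, 2, 5, 1]

rank | idx | suffix
   0 |  22 | abbcb
   1 |  10 | acaddcdccdccabbcb
   2 |  12 | addcdccdccabbcb
   3 |  26 | b
   4 |  23 | bbcb
   5 |  24 | bcb
   6 |   2 | bdcdccccacaddcdccdccabbcb
   7 |  21 | cabbcb
   8 |   9 | cacaddcdccdccabbcb
   9 |  11 | caddcdccdccabbcb
  10 |  25 | cb
  11 |   1 | cbdcdccccacaddcdccdccabbcb
  12 |  20 | ccabbcb
  13 |   8 | ccacaddcdccdccabbcb
  14 |   0 | ccbdcdccccacaddcdccdccabbcb
  15 |   7 | cccacaddcdccdccabbcb
  16 |   6 | ccccacaddcdccdccabbcb
  17 |  17 | ccdccabbcb
  18 |  18 | cdccabbcb
  19 |   4 | cdccccacaddcdccdccabbcb
  20 |  15 | cdccdccabbcb
  21 |  19 | dccabbcb
  22 |   5 | dccccacaddcdccdccabbcb
  23 |  16 | dccdccabbcb
  24 |   3 | dcdccccacaddcdccdccabbcb
  25 |  14 | dcdccdccabbcb
  26 |  13 | ddcdccdccabbcb

SA = [22, 10, 12, 26, 23, 24, 2, 21, 9, 11, 25, 1, 20, 8, 0, 7, 6, 17, 18, 4, 15, 19, 5, 16, 3, 14, 13]
i: (SA[i-1],SA[i]) lcp shared
  1: (22,10) 1 'a'
  2: (10,12) 1 'a'
  3: (12,26) 0 ''
  4: (26,23) 1 'b'
  5: (23,24) 1 'b'
  6: (24,2) 1 'b'
  7: (2,21) 0 ''
  8: (21,9) 2 'ca'
  9: (9,11) 2 'ca'
  10: (11,25) 1 'c'
  11: (25,1) 2 'cb'
  12: (1,20) 1 'c'
  13: (20,8) 3 'cca'
  14: (8,0) 2 'cc'
  15: (0,7) 2 'cc'
  16: (7,6) 3 'ccc'
  17: (6,17) 2 'cc'
  18: (17,18) 1 'c'
  19: (18,4) 4 'cdcc'
  20: (4,15) 4 'cdcc'
  21: (15,19) 0 ''
  22: (19,5) 3 'dcc'
  23: (5,16) 3 'dcc'
  24: (16,3) 2 'dc'
  25: (3,14) 5 'dcdcc'
  26: (14,13) 1 'd'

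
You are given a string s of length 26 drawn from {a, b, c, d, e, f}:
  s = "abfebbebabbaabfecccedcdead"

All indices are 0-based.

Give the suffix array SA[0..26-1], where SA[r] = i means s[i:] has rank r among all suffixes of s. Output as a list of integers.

sorted suffixes:
  #0 SA[0]=11  'aabfecccedcdead'
  #1 SA[1]=8  'abbaabfecccedcdead'
  #2 SA[2]=0  'abfebbebabbaabfecccedcdead'
  #3 SA[3]=12  'abfecccedcdead'
  #4 SA[4]=24  'ad'
  #5 SA[5]=10  'baabfecccedcdead'
  #6 SA[6]=7  'babbaabfecccedcdead'
  #7 SA[7]=9  'bbaabfecccedcdead'
  #8 SA[8]=4  'bbebabbaabfecccedcdead'
  #9 SA[9]=5  'bebabbaabfecccedcdead'
  #10 SA[10]=1  'bfebbebabbaabfecccedcdead'
  #11 SA[11]=13  'bfecccedcdead'
  #12 SA[12]=16  'cccedcdead'
  #13 SA[13]=17  'ccedcdead'
  #14 SA[14]=21  'cdead'
  #15 SA[15]=18  'cedcdead'
  #16 SA[16]=25  'd'
  #17 SA[17]=20  'dcdead'
  #18 SA[18]=22  'dead'
  #19 SA[19]=23  'ead'
  #20 SA[20]=6  'ebabbaabfecccedcdead'
  #21 SA[21]=3  'ebbebabbaabfecccedcdead'
  #22 SA[22]=15  'ecccedcdead'
  #23 SA[23]=19  'edcdead'
  #24 SA[24]=2  'febbebabbaabfecccedcdead'
  #25 SA[25]=14  'fecccedcdead'

[11, 8, 0, 12, 24, 10, 7, 9, 4, 5, 1, 13, 16, 17, 21, 18, 25, 20, 22, 23, 6, 3, 15, 19, 2, 14]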